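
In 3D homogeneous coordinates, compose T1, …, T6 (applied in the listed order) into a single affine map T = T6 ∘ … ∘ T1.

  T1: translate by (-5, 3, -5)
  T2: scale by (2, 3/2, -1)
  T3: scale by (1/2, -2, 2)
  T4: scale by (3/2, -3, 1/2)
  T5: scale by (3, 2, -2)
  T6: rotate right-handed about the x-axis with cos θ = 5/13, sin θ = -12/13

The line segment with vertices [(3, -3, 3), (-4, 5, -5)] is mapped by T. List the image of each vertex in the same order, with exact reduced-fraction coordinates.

T1 translate by (-5, 3, -5): (3, -3, 3) → (-2, 0, -2); (-4, 5, -5) → (-9, 8, -10)
T2 scale by (2, 3/2, -1): (-2, 0, -2) → (-4, 0, 2); (-9, 8, -10) → (-18, 12, 10)
T3 scale by (1/2, -2, 2): (-4, 0, 2) → (-2, 0, 4); (-18, 12, 10) → (-9, -24, 20)
T4 scale by (3/2, -3, 1/2): (-2, 0, 4) → (-3, 0, 2); (-9, -24, 20) → (-27/2, 72, 10)
T5 scale by (3, 2, -2): (-3, 0, 2) → (-9, 0, -4); (-27/2, 72, 10) → (-81/2, 144, -20)
T6 rotate right-handed about the x-axis with cos θ = 5/13, sin θ = -12/13: (-9, 0, -4) → (-9, -48/13, -20/13); (-81/2, 144, -20) → (-81/2, 480/13, -1828/13)

image vertices: (-9, -48/13, -20/13), (-81/2, 480/13, -1828/13)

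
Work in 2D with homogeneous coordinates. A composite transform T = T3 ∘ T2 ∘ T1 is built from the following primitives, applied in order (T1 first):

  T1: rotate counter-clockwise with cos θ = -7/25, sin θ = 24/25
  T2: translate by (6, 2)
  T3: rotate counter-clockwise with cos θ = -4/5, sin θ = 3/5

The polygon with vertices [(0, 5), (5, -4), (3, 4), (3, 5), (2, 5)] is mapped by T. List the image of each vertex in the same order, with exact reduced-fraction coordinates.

T1 rotate counter-clockwise with cos θ = -7/25, sin θ = 24/25: (0, 5) → (-24/5, -7/5); (5, -4) → (61/25, 148/25); (3, 4) → (-117/25, 44/25); (3, 5) → (-141/25, 37/25); (2, 5) → (-134/25, 13/25)
T2 translate by (6, 2): (-24/5, -7/5) → (6/5, 3/5); (61/25, 148/25) → (211/25, 198/25); (-117/25, 44/25) → (33/25, 94/25); (-141/25, 37/25) → (9/25, 87/25); (-134/25, 13/25) → (16/25, 63/25)
T3 rotate counter-clockwise with cos θ = -4/5, sin θ = 3/5: (6/5, 3/5) → (-33/25, 6/25); (211/25, 198/25) → (-1438/125, -159/125); (33/25, 94/25) → (-414/125, -277/125); (9/25, 87/25) → (-297/125, -321/125); (16/25, 63/25) → (-253/125, -204/125)

image vertices: (-33/25, 6/25), (-1438/125, -159/125), (-414/125, -277/125), (-297/125, -321/125), (-253/125, -204/125)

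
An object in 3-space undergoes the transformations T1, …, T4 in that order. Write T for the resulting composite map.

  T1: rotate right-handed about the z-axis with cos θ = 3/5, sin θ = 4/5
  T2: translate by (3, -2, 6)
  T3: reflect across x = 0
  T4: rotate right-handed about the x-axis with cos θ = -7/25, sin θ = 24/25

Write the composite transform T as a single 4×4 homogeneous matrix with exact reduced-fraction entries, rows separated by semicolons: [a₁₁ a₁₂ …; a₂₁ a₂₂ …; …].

T = [-3/5 4/5 0 -3; -28/125 -21/125 -24/25 -26/5; 96/125 72/125 -7/25 -18/5; 0 0 0 1]

T1 = [3/5 -4/5 0 0; 4/5 3/5 0 0; 0 0 1 0; 0 0 0 1]
T2·T1 = [3/5 -4/5 0 3; 4/5 3/5 0 -2; 0 0 1 6; 0 0 0 1]
T3·…·T1 = [-3/5 4/5 0 -3; 4/5 3/5 0 -2; 0 0 1 6; 0 0 0 1]
T4·…·T1 = [-3/5 4/5 0 -3; -28/125 -21/125 -24/25 -26/5; 96/125 72/125 -7/25 -18/5; 0 0 0 1]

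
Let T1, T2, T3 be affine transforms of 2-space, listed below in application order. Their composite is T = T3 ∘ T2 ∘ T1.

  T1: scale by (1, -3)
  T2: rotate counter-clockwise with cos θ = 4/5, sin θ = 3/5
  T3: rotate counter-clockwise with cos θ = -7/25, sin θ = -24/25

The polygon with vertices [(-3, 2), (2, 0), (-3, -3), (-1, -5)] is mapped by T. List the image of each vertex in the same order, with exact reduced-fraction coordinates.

image vertices: (-834/125, 87/125), (88/125, -234/125), (921/125, 747/125), (1711/125, 777/125)

T1 scale by (1, -3): (-3, 2) → (-3, -6); (2, 0) → (2, 0); (-3, -3) → (-3, 9); (-1, -5) → (-1, 15)
T2 rotate counter-clockwise with cos θ = 4/5, sin θ = 3/5: (-3, -6) → (6/5, -33/5); (2, 0) → (8/5, 6/5); (-3, 9) → (-39/5, 27/5); (-1, 15) → (-49/5, 57/5)
T3 rotate counter-clockwise with cos θ = -7/25, sin θ = -24/25: (6/5, -33/5) → (-834/125, 87/125); (8/5, 6/5) → (88/125, -234/125); (-39/5, 27/5) → (921/125, 747/125); (-49/5, 57/5) → (1711/125, 777/125)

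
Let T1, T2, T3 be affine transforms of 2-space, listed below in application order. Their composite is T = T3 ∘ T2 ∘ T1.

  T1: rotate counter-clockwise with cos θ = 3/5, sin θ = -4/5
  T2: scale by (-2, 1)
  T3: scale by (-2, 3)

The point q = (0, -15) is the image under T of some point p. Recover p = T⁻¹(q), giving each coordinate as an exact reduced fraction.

p = (4, -3)

T1 = [3/5 4/5 0; -4/5 3/5 0; 0 0 1]
T2·T1 = [-6/5 -8/5 0; -4/5 3/5 0; 0 0 1]
T3·…·T1 = [12/5 16/5 0; -12/5 9/5 0; 0 0 1]
det M = 12; M⁻¹ = [3/20 -4/15 0; 1/5 1/5 0; 0 0 1]
M⁻¹ · (0, -15)ᵀ = (4, -3)ᵀ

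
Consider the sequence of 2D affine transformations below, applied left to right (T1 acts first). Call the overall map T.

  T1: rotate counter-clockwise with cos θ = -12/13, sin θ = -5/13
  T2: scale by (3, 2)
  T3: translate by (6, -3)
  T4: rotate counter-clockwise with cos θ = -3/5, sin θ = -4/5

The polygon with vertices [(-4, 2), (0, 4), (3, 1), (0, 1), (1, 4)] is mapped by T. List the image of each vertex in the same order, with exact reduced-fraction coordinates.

T1 rotate counter-clockwise with cos θ = -12/13, sin θ = -5/13: (-4, 2) → (58/13, -4/13); (0, 4) → (20/13, -48/13); (3, 1) → (-31/13, -27/13); (0, 1) → (5/13, -12/13); (1, 4) → (8/13, -53/13)
T2 scale by (3, 2): (58/13, -4/13) → (174/13, -8/13); (20/13, -48/13) → (60/13, -96/13); (-31/13, -27/13) → (-93/13, -54/13); (5/13, -12/13) → (15/13, -24/13); (8/13, -53/13) → (24/13, -106/13)
T3 translate by (6, -3): (174/13, -8/13) → (252/13, -47/13); (60/13, -96/13) → (138/13, -135/13); (-93/13, -54/13) → (-15/13, -93/13); (15/13, -24/13) → (93/13, -63/13); (24/13, -106/13) → (102/13, -145/13)
T4 rotate counter-clockwise with cos θ = -3/5, sin θ = -4/5: (252/13, -47/13) → (-944/65, -867/65); (138/13, -135/13) → (-954/65, -147/65); (-15/13, -93/13) → (-327/65, 339/65); (93/13, -63/13) → (-531/65, -183/65); (102/13, -145/13) → (-886/65, 27/65)

image vertices: (-944/65, -867/65), (-954/65, -147/65), (-327/65, 339/65), (-531/65, -183/65), (-886/65, 27/65)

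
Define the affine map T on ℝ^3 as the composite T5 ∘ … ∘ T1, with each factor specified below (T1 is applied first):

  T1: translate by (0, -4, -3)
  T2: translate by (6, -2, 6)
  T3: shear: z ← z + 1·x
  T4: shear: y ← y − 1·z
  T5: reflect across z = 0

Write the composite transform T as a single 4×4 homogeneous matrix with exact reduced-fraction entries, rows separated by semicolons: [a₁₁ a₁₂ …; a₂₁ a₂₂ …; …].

T1 = [1 0 0 0; 0 1 0 -4; 0 0 1 -3; 0 0 0 1]
T2·T1 = [1 0 0 6; 0 1 0 -6; 0 0 1 3; 0 0 0 1]
T3·…·T1 = [1 0 0 6; 0 1 0 -6; 1 0 1 9; 0 0 0 1]
T4·…·T1 = [1 0 0 6; -1 1 -1 -15; 1 0 1 9; 0 0 0 1]
T5·…·T1 = [1 0 0 6; -1 1 -1 -15; -1 0 -1 -9; 0 0 0 1]

T = [1 0 0 6; -1 1 -1 -15; -1 0 -1 -9; 0 0 0 1]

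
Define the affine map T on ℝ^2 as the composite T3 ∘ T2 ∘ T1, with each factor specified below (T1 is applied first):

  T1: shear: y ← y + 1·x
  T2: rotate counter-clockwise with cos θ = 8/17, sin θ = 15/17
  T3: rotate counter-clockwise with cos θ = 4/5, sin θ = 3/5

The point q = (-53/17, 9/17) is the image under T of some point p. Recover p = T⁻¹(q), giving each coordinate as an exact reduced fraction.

p = (1, 2)

T1 = [1 0 0; 1 1 0; 0 0 1]
T2·T1 = [-7/17 -15/17 0; 23/17 8/17 0; 0 0 1]
T3·…·T1 = [-97/85 -84/85 0; 71/85 -13/85 0; 0 0 1]
det M = 1; M⁻¹ = [-13/85 84/85 0; -71/85 -97/85 0; 0 0 1]
M⁻¹ · (-53/17, 9/17)ᵀ = (1, 2)ᵀ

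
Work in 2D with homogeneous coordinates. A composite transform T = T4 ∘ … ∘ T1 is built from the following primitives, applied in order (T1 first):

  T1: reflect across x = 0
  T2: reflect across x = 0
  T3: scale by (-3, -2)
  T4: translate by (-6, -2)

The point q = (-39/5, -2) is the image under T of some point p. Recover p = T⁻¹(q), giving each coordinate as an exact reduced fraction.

p = (3/5, 0)

T1 = [-1 0 0; 0 1 0; 0 0 1]
T2·T1 = [1 0 0; 0 1 0; 0 0 1]
T3·…·T1 = [-3 0 0; 0 -2 0; 0 0 1]
T4·…·T1 = [-3 0 -6; 0 -2 -2; 0 0 1]
det M = 6; M⁻¹ = [-1/3 0 -2; 0 -1/2 -1; 0 0 1]
M⁻¹ · (-39/5, -2)ᵀ = (3/5, 0)ᵀ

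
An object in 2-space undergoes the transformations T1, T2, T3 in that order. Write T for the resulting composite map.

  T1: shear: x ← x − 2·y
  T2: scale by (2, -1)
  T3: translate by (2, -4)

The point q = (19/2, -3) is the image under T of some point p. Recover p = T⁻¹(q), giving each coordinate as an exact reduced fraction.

T1 = [1 -2 0; 0 1 0; 0 0 1]
T2·T1 = [2 -4 0; 0 -1 0; 0 0 1]
T3·…·T1 = [2 -4 2; 0 -1 -4; 0 0 1]
det M = -2; M⁻¹ = [1/2 -2 -9; 0 -1 -4; 0 0 1]
M⁻¹ · (19/2, -3)ᵀ = (7/4, -1)ᵀ

p = (7/4, -1)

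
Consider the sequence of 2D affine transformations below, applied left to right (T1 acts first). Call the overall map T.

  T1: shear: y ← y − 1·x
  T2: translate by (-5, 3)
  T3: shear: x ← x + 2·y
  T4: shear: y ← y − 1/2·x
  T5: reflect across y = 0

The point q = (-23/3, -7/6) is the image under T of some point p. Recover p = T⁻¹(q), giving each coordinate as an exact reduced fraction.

T1 = [1 0 0; -1 1 0; 0 0 1]
T2·T1 = [1 0 -5; -1 1 3; 0 0 1]
T3·…·T1 = [-1 2 1; -1 1 3; 0 0 1]
T4·…·T1 = [-1 2 1; -1/2 0 5/2; 0 0 1]
T5·…·T1 = [-1 2 1; 1/2 0 -5/2; 0 0 1]
det M = -1; M⁻¹ = [0 2 5; 1/2 1 2; 0 0 1]
M⁻¹ · (-23/3, -7/6)ᵀ = (8/3, -3)ᵀ

p = (8/3, -3)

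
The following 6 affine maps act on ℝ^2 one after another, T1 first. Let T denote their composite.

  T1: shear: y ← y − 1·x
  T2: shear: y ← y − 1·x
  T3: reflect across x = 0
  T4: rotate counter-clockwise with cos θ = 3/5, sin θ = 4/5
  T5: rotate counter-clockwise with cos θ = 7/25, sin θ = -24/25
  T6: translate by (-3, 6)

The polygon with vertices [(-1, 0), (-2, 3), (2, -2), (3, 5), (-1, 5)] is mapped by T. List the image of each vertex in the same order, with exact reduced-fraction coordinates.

T1 shear: y ← y − 1·x: (-1, 0) → (-1, 1); (-2, 3) → (-2, 5); (2, -2) → (2, -4); (3, 5) → (3, 2); (-1, 5) → (-1, 6)
T2 shear: y ← y − 1·x: (-1, 1) → (-1, 2); (-2, 5) → (-2, 7); (2, -4) → (2, -6); (3, 2) → (3, -1); (-1, 6) → (-1, 7)
T3 reflect across x = 0: (-1, 2) → (1, 2); (-2, 7) → (2, 7); (2, -6) → (-2, -6); (3, -1) → (-3, -1); (-1, 7) → (1, 7)
T4 rotate counter-clockwise with cos θ = 3/5, sin θ = 4/5: (1, 2) → (-1, 2); (2, 7) → (-22/5, 29/5); (-2, -6) → (18/5, -26/5); (-3, -1) → (-1, -3); (1, 7) → (-5, 5)
T5 rotate counter-clockwise with cos θ = 7/25, sin θ = -24/25: (-1, 2) → (41/25, 38/25); (-22/5, 29/5) → (542/125, 731/125); (18/5, -26/5) → (-498/125, -614/125); (-1, -3) → (-79/25, 3/25); (-5, 5) → (17/5, 31/5)
T6 translate by (-3, 6): (41/25, 38/25) → (-34/25, 188/25); (542/125, 731/125) → (167/125, 1481/125); (-498/125, -614/125) → (-873/125, 136/125); (-79/25, 3/25) → (-154/25, 153/25); (17/5, 31/5) → (2/5, 61/5)

image vertices: (-34/25, 188/25), (167/125, 1481/125), (-873/125, 136/125), (-154/25, 153/25), (2/5, 61/5)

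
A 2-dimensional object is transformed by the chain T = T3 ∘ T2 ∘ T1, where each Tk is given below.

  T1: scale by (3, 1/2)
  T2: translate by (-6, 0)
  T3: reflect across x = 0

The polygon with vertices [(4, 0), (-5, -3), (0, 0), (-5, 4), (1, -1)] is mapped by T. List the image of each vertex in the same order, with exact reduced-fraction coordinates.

T1 scale by (3, 1/2): (4, 0) → (12, 0); (-5, -3) → (-15, -3/2); (0, 0) → (0, 0); (-5, 4) → (-15, 2); (1, -1) → (3, -1/2)
T2 translate by (-6, 0): (12, 0) → (6, 0); (-15, -3/2) → (-21, -3/2); (0, 0) → (-6, 0); (-15, 2) → (-21, 2); (3, -1/2) → (-3, -1/2)
T3 reflect across x = 0: (6, 0) → (-6, 0); (-21, -3/2) → (21, -3/2); (-6, 0) → (6, 0); (-21, 2) → (21, 2); (-3, -1/2) → (3, -1/2)

image vertices: (-6, 0), (21, -3/2), (6, 0), (21, 2), (3, -1/2)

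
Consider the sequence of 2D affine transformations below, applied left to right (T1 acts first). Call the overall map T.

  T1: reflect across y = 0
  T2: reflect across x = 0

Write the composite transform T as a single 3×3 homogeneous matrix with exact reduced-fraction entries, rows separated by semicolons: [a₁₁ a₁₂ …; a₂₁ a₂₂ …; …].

T = [-1 0 0; 0 -1 0; 0 0 1]

T1 = [1 0 0; 0 -1 0; 0 0 1]
T2·T1 = [-1 0 0; 0 -1 0; 0 0 1]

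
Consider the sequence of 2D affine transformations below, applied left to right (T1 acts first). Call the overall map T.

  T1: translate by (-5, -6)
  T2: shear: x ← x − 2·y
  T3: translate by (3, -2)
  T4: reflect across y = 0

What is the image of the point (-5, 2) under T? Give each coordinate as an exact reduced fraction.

T(p) = (1, 6)

T1 translate by (-5, -6): (-5, 2) → (-10, -4)
T2 shear: x ← x − 2·y: (-10, -4) → (-2, -4)
T3 translate by (3, -2): (-2, -4) → (1, -6)
T4 reflect across y = 0: (1, -6) → (1, 6)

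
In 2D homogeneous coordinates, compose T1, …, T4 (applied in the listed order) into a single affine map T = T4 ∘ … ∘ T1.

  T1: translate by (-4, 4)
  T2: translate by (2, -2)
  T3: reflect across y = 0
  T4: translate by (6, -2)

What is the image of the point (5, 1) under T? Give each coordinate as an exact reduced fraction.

T1 translate by (-4, 4): (5, 1) → (1, 5)
T2 translate by (2, -2): (1, 5) → (3, 3)
T3 reflect across y = 0: (3, 3) → (3, -3)
T4 translate by (6, -2): (3, -3) → (9, -5)

T(p) = (9, -5)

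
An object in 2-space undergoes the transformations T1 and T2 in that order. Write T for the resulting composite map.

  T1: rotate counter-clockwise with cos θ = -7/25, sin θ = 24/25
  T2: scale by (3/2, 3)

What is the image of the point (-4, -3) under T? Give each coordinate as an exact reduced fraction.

T1 rotate counter-clockwise with cos θ = -7/25, sin θ = 24/25: (-4, -3) → (4, -3)
T2 scale by (3/2, 3): (4, -3) → (6, -9)

T(p) = (6, -9)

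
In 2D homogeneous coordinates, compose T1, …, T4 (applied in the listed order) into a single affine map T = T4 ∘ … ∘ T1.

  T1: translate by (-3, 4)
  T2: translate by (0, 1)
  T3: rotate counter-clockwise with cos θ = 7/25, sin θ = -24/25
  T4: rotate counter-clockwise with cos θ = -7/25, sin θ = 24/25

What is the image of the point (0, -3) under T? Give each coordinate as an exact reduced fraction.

T(p) = (-2253/625, 46/625)

T1 translate by (-3, 4): (0, -3) → (-3, 1)
T2 translate by (0, 1): (-3, 1) → (-3, 2)
T3 rotate counter-clockwise with cos θ = 7/25, sin θ = -24/25: (-3, 2) → (27/25, 86/25)
T4 rotate counter-clockwise with cos θ = -7/25, sin θ = 24/25: (27/25, 86/25) → (-2253/625, 46/625)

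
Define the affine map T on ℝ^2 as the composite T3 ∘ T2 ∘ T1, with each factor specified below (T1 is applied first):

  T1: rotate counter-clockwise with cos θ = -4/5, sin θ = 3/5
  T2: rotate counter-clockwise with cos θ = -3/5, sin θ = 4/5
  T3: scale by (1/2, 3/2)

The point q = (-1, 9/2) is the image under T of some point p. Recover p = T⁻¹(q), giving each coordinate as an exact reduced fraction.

T1 = [-4/5 -3/5 0; 3/5 -4/5 0; 0 0 1]
T2·T1 = [0 1 0; -1 0 0; 0 0 1]
T3·…·T1 = [0 1/2 0; -3/2 0 0; 0 0 1]
det M = 3/4; M⁻¹ = [0 -2/3 0; 2 0 0; 0 0 1]
M⁻¹ · (-1, 9/2)ᵀ = (-3, -2)ᵀ

p = (-3, -2)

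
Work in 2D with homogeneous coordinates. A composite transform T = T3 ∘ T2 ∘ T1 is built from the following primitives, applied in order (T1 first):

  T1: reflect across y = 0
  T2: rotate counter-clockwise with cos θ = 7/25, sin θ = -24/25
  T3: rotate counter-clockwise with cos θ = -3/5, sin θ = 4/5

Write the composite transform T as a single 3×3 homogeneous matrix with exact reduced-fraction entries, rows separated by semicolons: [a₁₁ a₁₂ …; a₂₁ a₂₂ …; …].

T1 = [1 0 0; 0 -1 0; 0 0 1]
T2·T1 = [7/25 -24/25 0; -24/25 -7/25 0; 0 0 1]
T3·…·T1 = [3/5 4/5 0; 4/5 -3/5 0; 0 0 1]

T = [3/5 4/5 0; 4/5 -3/5 0; 0 0 1]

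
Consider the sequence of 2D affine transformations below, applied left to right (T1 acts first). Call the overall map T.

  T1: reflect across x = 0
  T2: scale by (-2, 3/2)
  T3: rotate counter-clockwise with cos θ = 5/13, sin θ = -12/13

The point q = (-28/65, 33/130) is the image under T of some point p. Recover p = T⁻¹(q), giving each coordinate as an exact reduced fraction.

p = (-1/5, -1/5)

T1 = [-1 0 0; 0 1 0; 0 0 1]
T2·T1 = [2 0 0; 0 3/2 0; 0 0 1]
T3·…·T1 = [10/13 18/13 0; -24/13 15/26 0; 0 0 1]
det M = 3; M⁻¹ = [5/26 -6/13 0; 8/13 10/39 0; 0 0 1]
M⁻¹ · (-28/65, 33/130)ᵀ = (-1/5, -1/5)ᵀ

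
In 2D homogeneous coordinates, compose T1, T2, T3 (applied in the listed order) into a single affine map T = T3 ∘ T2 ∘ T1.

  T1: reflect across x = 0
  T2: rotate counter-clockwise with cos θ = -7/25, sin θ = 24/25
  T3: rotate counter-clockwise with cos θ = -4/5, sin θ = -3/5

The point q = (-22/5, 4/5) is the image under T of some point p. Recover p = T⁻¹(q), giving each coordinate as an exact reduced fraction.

T1 = [-1 0 0; 0 1 0; 0 0 1]
T2·T1 = [7/25 -24/25 0; -24/25 -7/25 0; 0 0 1]
T3·…·T1 = [-4/5 3/5 0; 3/5 4/5 0; 0 0 1]
det M = -1; M⁻¹ = [-4/5 3/5 0; 3/5 4/5 0; 0 0 1]
M⁻¹ · (-22/5, 4/5)ᵀ = (4, -2)ᵀ

p = (4, -2)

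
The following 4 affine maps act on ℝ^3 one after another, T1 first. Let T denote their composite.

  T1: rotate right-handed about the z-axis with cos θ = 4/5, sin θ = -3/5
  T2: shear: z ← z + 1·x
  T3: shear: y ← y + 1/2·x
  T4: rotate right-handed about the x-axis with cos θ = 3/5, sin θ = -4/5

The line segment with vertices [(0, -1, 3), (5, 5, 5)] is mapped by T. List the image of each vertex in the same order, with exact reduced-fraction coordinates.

T1 rotate right-handed about the z-axis with cos θ = 4/5, sin θ = -3/5: (0, -1, 3) → (-3/5, -4/5, 3); (5, 5, 5) → (7, 1, 5)
T2 shear: z ← z + 1·x: (-3/5, -4/5, 3) → (-3/5, -4/5, 12/5); (7, 1, 5) → (7, 1, 12)
T3 shear: y ← y + 1/2·x: (-3/5, -4/5, 12/5) → (-3/5, -11/10, 12/5); (7, 1, 12) → (7, 9/2, 12)
T4 rotate right-handed about the x-axis with cos θ = 3/5, sin θ = -4/5: (-3/5, -11/10, 12/5) → (-3/5, 63/50, 58/25); (7, 9/2, 12) → (7, 123/10, 18/5)

image vertices: (-3/5, 63/50, 58/25), (7, 123/10, 18/5)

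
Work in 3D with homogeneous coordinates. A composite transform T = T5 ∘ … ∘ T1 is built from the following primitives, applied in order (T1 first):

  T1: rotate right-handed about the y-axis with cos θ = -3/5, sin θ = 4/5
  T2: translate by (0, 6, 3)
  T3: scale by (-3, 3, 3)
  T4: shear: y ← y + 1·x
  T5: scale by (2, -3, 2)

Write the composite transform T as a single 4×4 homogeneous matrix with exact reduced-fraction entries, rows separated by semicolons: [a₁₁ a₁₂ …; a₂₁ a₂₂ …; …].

T1 = [-3/5 0 4/5 0; 0 1 0 0; -4/5 0 -3/5 0; 0 0 0 1]
T2·T1 = [-3/5 0 4/5 0; 0 1 0 6; -4/5 0 -3/5 3; 0 0 0 1]
T3·…·T1 = [9/5 0 -12/5 0; 0 3 0 18; -12/5 0 -9/5 9; 0 0 0 1]
T4·…·T1 = [9/5 0 -12/5 0; 9/5 3 -12/5 18; -12/5 0 -9/5 9; 0 0 0 1]
T5·…·T1 = [18/5 0 -24/5 0; -27/5 -9 36/5 -54; -24/5 0 -18/5 18; 0 0 0 1]

T = [18/5 0 -24/5 0; -27/5 -9 36/5 -54; -24/5 0 -18/5 18; 0 0 0 1]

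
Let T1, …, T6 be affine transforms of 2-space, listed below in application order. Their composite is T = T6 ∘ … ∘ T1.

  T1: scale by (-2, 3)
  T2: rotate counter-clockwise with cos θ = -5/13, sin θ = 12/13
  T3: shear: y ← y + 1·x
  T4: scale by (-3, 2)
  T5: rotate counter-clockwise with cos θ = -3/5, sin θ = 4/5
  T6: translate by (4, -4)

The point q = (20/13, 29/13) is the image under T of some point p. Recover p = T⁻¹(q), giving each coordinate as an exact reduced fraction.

T1 = [-2 0 0; 0 3 0; 0 0 1]
T2·T1 = [10/13 -36/13 0; -24/13 -15/13 0; 0 0 1]
T3·…·T1 = [10/13 -36/13 0; -14/13 -51/13 0; 0 0 1]
T4·…·T1 = [-30/13 108/13 0; -28/13 -102/13 0; 0 0 1]
T5·…·T1 = [202/65 84/65 0; -36/65 738/65 0; 0 0 1]
T6·…·T1 = [202/65 84/65 4; -36/65 738/65 -4; 0 0 1]
det M = 36; M⁻¹ = [41/130 -7/195 -274/195; 1/65 101/1170 166/585; 0 0 1]
M⁻¹ · (20/13, 29/13)ᵀ = (-1, 1/2)ᵀ

p = (-1, 1/2)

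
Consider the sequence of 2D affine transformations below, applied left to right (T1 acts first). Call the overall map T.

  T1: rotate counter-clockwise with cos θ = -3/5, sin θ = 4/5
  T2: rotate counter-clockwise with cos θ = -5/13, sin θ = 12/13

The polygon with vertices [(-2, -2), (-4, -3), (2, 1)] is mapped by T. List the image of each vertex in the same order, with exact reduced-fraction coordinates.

image vertices: (-46/65, 178/65), (-36/65, 323/65), (-2/13, -29/13)

T1 rotate counter-clockwise with cos θ = -3/5, sin θ = 4/5: (-2, -2) → (14/5, -2/5); (-4, -3) → (24/5, -7/5); (2, 1) → (-2, 1)
T2 rotate counter-clockwise with cos θ = -5/13, sin θ = 12/13: (14/5, -2/5) → (-46/65, 178/65); (24/5, -7/5) → (-36/65, 323/65); (-2, 1) → (-2/13, -29/13)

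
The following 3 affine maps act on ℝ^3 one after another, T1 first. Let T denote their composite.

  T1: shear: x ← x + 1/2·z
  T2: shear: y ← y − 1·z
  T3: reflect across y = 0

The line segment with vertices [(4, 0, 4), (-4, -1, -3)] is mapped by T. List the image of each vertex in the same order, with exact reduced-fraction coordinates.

image vertices: (6, 4, 4), (-11/2, -2, -3)

T1 shear: x ← x + 1/2·z: (4, 0, 4) → (6, 0, 4); (-4, -1, -3) → (-11/2, -1, -3)
T2 shear: y ← y − 1·z: (6, 0, 4) → (6, -4, 4); (-11/2, -1, -3) → (-11/2, 2, -3)
T3 reflect across y = 0: (6, -4, 4) → (6, 4, 4); (-11/2, 2, -3) → (-11/2, -2, -3)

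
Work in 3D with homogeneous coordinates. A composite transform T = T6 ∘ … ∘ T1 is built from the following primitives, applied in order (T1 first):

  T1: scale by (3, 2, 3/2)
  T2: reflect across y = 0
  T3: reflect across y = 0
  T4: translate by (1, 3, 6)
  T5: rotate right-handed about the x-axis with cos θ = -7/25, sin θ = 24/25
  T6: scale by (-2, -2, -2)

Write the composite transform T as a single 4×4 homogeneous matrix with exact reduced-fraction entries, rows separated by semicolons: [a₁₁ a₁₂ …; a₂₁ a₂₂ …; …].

T = [-6 0 0 -2; 0 28/25 72/25 66/5; 0 -96/25 21/25 -12/5; 0 0 0 1]

T1 = [3 0 0 0; 0 2 0 0; 0 0 3/2 0; 0 0 0 1]
T2·T1 = [3 0 0 0; 0 -2 0 0; 0 0 3/2 0; 0 0 0 1]
T3·…·T1 = [3 0 0 0; 0 2 0 0; 0 0 3/2 0; 0 0 0 1]
T4·…·T1 = [3 0 0 1; 0 2 0 3; 0 0 3/2 6; 0 0 0 1]
T5·…·T1 = [3 0 0 1; 0 -14/25 -36/25 -33/5; 0 48/25 -21/50 6/5; 0 0 0 1]
T6·…·T1 = [-6 0 0 -2; 0 28/25 72/25 66/5; 0 -96/25 21/25 -12/5; 0 0 0 1]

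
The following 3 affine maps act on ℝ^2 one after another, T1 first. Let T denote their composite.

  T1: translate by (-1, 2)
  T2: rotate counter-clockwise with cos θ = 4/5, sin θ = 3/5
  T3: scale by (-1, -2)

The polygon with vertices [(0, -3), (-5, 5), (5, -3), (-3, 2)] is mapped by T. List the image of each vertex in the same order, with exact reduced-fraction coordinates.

T1 translate by (-1, 2): (0, -3) → (-1, -1); (-5, 5) → (-6, 7); (5, -3) → (4, -1); (-3, 2) → (-4, 4)
T2 rotate counter-clockwise with cos θ = 4/5, sin θ = 3/5: (-1, -1) → (-1/5, -7/5); (-6, 7) → (-9, 2); (4, -1) → (19/5, 8/5); (-4, 4) → (-28/5, 4/5)
T3 scale by (-1, -2): (-1/5, -7/5) → (1/5, 14/5); (-9, 2) → (9, -4); (19/5, 8/5) → (-19/5, -16/5); (-28/5, 4/5) → (28/5, -8/5)

image vertices: (1/5, 14/5), (9, -4), (-19/5, -16/5), (28/5, -8/5)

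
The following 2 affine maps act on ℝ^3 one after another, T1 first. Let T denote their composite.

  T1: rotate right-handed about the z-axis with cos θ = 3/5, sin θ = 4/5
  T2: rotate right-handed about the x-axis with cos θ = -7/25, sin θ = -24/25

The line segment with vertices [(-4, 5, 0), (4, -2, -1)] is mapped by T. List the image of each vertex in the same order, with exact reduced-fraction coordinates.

image vertices: (-32/5, 7/125, 24/125), (4, -38/25, -41/25)

T1 rotate right-handed about the z-axis with cos θ = 3/5, sin θ = 4/5: (-4, 5, 0) → (-32/5, -1/5, 0); (4, -2, -1) → (4, 2, -1)
T2 rotate right-handed about the x-axis with cos θ = -7/25, sin θ = -24/25: (-32/5, -1/5, 0) → (-32/5, 7/125, 24/125); (4, 2, -1) → (4, -38/25, -41/25)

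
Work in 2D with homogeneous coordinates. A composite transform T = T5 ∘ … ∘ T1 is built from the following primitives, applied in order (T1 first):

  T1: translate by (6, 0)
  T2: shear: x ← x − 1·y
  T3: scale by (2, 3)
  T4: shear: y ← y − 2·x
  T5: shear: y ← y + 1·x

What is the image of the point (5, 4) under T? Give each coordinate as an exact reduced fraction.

T(p) = (14, -2)

T1 translate by (6, 0): (5, 4) → (11, 4)
T2 shear: x ← x − 1·y: (11, 4) → (7, 4)
T3 scale by (2, 3): (7, 4) → (14, 12)
T4 shear: y ← y − 2·x: (14, 12) → (14, -16)
T5 shear: y ← y + 1·x: (14, -16) → (14, -2)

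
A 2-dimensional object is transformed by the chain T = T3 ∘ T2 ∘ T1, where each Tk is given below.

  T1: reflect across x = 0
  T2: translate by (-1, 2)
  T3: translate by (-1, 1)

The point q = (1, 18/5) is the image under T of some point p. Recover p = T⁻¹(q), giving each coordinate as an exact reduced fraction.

T1 = [-1 0 0; 0 1 0; 0 0 1]
T2·T1 = [-1 0 -1; 0 1 2; 0 0 1]
T3·…·T1 = [-1 0 -2; 0 1 3; 0 0 1]
det M = -1; M⁻¹ = [-1 0 -2; 0 1 -3; 0 0 1]
M⁻¹ · (1, 18/5)ᵀ = (-3, 3/5)ᵀ

p = (-3, 3/5)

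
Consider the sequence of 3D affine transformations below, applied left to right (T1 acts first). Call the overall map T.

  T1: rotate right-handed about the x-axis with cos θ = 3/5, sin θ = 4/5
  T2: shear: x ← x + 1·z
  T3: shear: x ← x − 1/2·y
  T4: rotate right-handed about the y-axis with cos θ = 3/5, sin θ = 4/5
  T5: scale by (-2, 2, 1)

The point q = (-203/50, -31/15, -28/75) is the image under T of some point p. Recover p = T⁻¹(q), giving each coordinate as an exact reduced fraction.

T1 = [1 0 0 0; 0 3/5 -4/5 0; 0 4/5 3/5 0; 0 0 0 1]
T2·T1 = [1 4/5 3/5 0; 0 3/5 -4/5 0; 0 4/5 3/5 0; 0 0 0 1]
T3·…·T1 = [1 1/2 1 0; 0 3/5 -4/5 0; 0 4/5 3/5 0; 0 0 0 1]
T4·…·T1 = [3/5 47/50 27/25 0; 0 3/5 -4/5 0; -4/5 2/25 -11/25 0; 0 0 0 1]
T5·…·T1 = [-6/5 -47/25 -54/25 0; 0 6/5 -8/5 0; -4/5 2/25 -11/25 0; 0 0 0 1]
det M = -4; M⁻¹ = [1/10 1/4 -7/5 0; -8/25 3/10 12/25 0; -6/25 -2/5 9/25 0; 0 0 0 1]
M⁻¹ · (-203/50, -31/15, -28/75)ᵀ = (-2/5, 1/2, 5/3)ᵀ

p = (-2/5, 1/2, 5/3)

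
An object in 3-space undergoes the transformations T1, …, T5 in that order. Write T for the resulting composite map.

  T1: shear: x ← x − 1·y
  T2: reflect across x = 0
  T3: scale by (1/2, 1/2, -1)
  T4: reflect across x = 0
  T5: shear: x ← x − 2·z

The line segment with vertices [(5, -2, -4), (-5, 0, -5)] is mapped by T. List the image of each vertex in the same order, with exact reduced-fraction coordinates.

T1 shear: x ← x − 1·y: (5, -2, -4) → (7, -2, -4); (-5, 0, -5) → (-5, 0, -5)
T2 reflect across x = 0: (7, -2, -4) → (-7, -2, -4); (-5, 0, -5) → (5, 0, -5)
T3 scale by (1/2, 1/2, -1): (-7, -2, -4) → (-7/2, -1, 4); (5, 0, -5) → (5/2, 0, 5)
T4 reflect across x = 0: (-7/2, -1, 4) → (7/2, -1, 4); (5/2, 0, 5) → (-5/2, 0, 5)
T5 shear: x ← x − 2·z: (7/2, -1, 4) → (-9/2, -1, 4); (-5/2, 0, 5) → (-25/2, 0, 5)

image vertices: (-9/2, -1, 4), (-25/2, 0, 5)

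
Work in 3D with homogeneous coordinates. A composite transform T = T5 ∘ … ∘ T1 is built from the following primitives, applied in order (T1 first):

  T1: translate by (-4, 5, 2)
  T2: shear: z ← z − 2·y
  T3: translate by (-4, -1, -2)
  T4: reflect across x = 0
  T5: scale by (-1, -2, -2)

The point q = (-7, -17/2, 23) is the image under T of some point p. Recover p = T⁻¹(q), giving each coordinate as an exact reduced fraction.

T1 = [1 0 0 -4; 0 1 0 5; 0 0 1 2; 0 0 0 1]
T2·T1 = [1 0 0 -4; 0 1 0 5; 0 -2 1 -8; 0 0 0 1]
T3·…·T1 = [1 0 0 -8; 0 1 0 4; 0 -2 1 -10; 0 0 0 1]
T4·…·T1 = [-1 0 0 8; 0 1 0 4; 0 -2 1 -10; 0 0 0 1]
T5·…·T1 = [1 0 0 -8; 0 -2 0 -8; 0 4 -2 20; 0 0 0 1]
det M = 4; M⁻¹ = [1 0 0 8; 0 -1/2 0 -4; 0 -1 -1/2 2; 0 0 0 1]
M⁻¹ · (-7, -17/2, 23)ᵀ = (1, 1/4, -1)ᵀ

p = (1, 1/4, -1)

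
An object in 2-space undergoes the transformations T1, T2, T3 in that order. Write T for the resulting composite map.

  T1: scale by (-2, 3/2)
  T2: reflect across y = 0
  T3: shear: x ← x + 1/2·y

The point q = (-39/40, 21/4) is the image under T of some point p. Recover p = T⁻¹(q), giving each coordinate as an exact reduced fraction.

T1 = [-2 0 0; 0 3/2 0; 0 0 1]
T2·T1 = [-2 0 0; 0 -3/2 0; 0 0 1]
T3·…·T1 = [-2 -3/4 0; 0 -3/2 0; 0 0 1]
det M = 3; M⁻¹ = [-1/2 1/4 0; 0 -2/3 0; 0 0 1]
M⁻¹ · (-39/40, 21/4)ᵀ = (9/5, -7/2)ᵀ

p = (9/5, -7/2)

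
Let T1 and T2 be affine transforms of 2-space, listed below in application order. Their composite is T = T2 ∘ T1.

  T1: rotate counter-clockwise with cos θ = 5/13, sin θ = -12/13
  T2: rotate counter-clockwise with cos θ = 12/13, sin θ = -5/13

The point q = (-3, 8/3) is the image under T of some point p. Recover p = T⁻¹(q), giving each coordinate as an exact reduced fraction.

T1 = [5/13 12/13 0; -12/13 5/13 0; 0 0 1]
T2·T1 = [0 1 0; -1 0 0; 0 0 1]
det M = 1; M⁻¹ = [0 -1 0; 1 0 0; 0 0 1]
M⁻¹ · (-3, 8/3)ᵀ = (-8/3, -3)ᵀ

p = (-8/3, -3)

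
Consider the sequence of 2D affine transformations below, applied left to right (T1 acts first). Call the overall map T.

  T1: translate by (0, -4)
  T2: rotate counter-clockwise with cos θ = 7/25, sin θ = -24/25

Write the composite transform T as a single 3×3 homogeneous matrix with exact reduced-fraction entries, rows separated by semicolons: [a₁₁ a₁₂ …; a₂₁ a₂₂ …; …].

T = [7/25 24/25 -96/25; -24/25 7/25 -28/25; 0 0 1]

T1 = [1 0 0; 0 1 -4; 0 0 1]
T2·T1 = [7/25 24/25 -96/25; -24/25 7/25 -28/25; 0 0 1]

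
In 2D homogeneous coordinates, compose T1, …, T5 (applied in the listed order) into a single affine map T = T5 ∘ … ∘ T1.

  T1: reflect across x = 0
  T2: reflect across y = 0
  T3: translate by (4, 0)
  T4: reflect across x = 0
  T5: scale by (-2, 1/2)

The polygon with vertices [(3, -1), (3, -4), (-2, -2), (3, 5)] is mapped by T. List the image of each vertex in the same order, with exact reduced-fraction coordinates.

image vertices: (2, 1/2), (2, 2), (12, 1), (2, -5/2)

T1 reflect across x = 0: (3, -1) → (-3, -1); (3, -4) → (-3, -4); (-2, -2) → (2, -2); (3, 5) → (-3, 5)
T2 reflect across y = 0: (-3, -1) → (-3, 1); (-3, -4) → (-3, 4); (2, -2) → (2, 2); (-3, 5) → (-3, -5)
T3 translate by (4, 0): (-3, 1) → (1, 1); (-3, 4) → (1, 4); (2, 2) → (6, 2); (-3, -5) → (1, -5)
T4 reflect across x = 0: (1, 1) → (-1, 1); (1, 4) → (-1, 4); (6, 2) → (-6, 2); (1, -5) → (-1, -5)
T5 scale by (-2, 1/2): (-1, 1) → (2, 1/2); (-1, 4) → (2, 2); (-6, 2) → (12, 1); (-1, -5) → (2, -5/2)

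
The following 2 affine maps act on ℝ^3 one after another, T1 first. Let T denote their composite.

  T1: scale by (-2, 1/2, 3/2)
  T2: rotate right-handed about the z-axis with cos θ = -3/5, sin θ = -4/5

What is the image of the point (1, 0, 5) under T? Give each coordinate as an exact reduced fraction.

T1 scale by (-2, 1/2, 3/2): (1, 0, 5) → (-2, 0, 15/2)
T2 rotate right-handed about the z-axis with cos θ = -3/5, sin θ = -4/5: (-2, 0, 15/2) → (6/5, 8/5, 15/2)

T(p) = (6/5, 8/5, 15/2)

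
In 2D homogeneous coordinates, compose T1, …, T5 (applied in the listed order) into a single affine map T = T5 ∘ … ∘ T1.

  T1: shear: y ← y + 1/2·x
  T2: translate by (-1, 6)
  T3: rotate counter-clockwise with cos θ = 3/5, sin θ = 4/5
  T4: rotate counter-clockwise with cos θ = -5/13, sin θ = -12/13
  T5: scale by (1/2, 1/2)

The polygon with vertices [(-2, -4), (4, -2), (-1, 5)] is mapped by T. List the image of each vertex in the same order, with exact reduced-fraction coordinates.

T1 shear: y ← y + 1/2·x: (-2, -4) → (-2, -5); (4, -2) → (4, 0); (-1, 5) → (-1, 9/2)
T2 translate by (-1, 6): (-2, -5) → (-3, 1); (4, 0) → (3, 6); (-1, 9/2) → (-2, 21/2)
T3 rotate counter-clockwise with cos θ = 3/5, sin θ = 4/5: (-3, 1) → (-13/5, -9/5); (3, 6) → (-3, 6); (-2, 21/2) → (-48/5, 47/10)
T4 rotate counter-clockwise with cos θ = -5/13, sin θ = -12/13: (-13/5, -9/5) → (-43/65, 201/65); (-3, 6) → (87/13, 6/13); (-48/5, 47/10) → (522/65, 917/130)
T5 scale by (1/2, 1/2): (-43/65, 201/65) → (-43/130, 201/130); (87/13, 6/13) → (87/26, 3/13); (522/65, 917/130) → (261/65, 917/260)

image vertices: (-43/130, 201/130), (87/26, 3/13), (261/65, 917/260)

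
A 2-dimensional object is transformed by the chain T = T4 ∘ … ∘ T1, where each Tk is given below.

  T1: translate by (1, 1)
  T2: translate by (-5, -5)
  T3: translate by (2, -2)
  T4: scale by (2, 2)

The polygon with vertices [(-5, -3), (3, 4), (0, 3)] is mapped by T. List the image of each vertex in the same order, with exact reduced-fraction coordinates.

image vertices: (-14, -18), (2, -4), (-4, -6)

T1 translate by (1, 1): (-5, -3) → (-4, -2); (3, 4) → (4, 5); (0, 3) → (1, 4)
T2 translate by (-5, -5): (-4, -2) → (-9, -7); (4, 5) → (-1, 0); (1, 4) → (-4, -1)
T3 translate by (2, -2): (-9, -7) → (-7, -9); (-1, 0) → (1, -2); (-4, -1) → (-2, -3)
T4 scale by (2, 2): (-7, -9) → (-14, -18); (1, -2) → (2, -4); (-2, -3) → (-4, -6)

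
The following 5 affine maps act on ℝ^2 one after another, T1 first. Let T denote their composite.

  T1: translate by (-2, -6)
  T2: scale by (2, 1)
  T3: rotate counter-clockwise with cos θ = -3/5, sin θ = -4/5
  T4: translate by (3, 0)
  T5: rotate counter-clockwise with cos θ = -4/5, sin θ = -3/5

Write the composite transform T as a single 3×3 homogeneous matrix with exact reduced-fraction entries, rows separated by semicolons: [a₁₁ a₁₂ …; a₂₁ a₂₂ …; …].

T1 = [1 0 -2; 0 1 -6; 0 0 1]
T2·T1 = [2 0 -4; 0 1 -6; 0 0 1]
T3·…·T1 = [-6/5 4/5 -12/5; -8/5 -3/5 34/5; 0 0 1]
T4·…·T1 = [-6/5 4/5 3/5; -8/5 -3/5 34/5; 0 0 1]
T5·…·T1 = [0 -1 18/5; 2 0 -29/5; 0 0 1]

T = [0 -1 18/5; 2 0 -29/5; 0 0 1]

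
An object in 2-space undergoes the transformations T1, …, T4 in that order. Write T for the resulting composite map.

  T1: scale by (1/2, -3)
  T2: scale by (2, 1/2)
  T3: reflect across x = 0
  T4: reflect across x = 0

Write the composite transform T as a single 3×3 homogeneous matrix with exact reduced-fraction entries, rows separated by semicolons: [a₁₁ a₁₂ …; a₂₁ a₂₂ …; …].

T1 = [1/2 0 0; 0 -3 0; 0 0 1]
T2·T1 = [1 0 0; 0 -3/2 0; 0 0 1]
T3·…·T1 = [-1 0 0; 0 -3/2 0; 0 0 1]
T4·…·T1 = [1 0 0; 0 -3/2 0; 0 0 1]

T = [1 0 0; 0 -3/2 0; 0 0 1]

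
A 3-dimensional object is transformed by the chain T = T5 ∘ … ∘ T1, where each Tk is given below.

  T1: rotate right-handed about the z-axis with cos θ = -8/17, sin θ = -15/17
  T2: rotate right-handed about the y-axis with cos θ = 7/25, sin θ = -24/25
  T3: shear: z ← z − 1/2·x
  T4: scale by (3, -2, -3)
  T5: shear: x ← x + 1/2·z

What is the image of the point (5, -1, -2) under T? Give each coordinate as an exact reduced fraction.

T(p) = (15813/1700, 134/17, 10641/850)

T1 rotate right-handed about the z-axis with cos θ = -8/17, sin θ = -15/17: (5, -1, -2) → (-55/17, -67/17, -2)
T2 rotate right-handed about the y-axis with cos θ = 7/25, sin θ = -24/25: (-55/17, -67/17, -2) → (431/425, -67/17, -1558/425)
T3 shear: z ← z − 1/2·x: (431/425, -67/17, -1558/425) → (431/425, -67/17, -3547/850)
T4 scale by (3, -2, -3): (431/425, -67/17, -3547/850) → (1293/425, 134/17, 10641/850)
T5 shear: x ← x + 1/2·z: (1293/425, 134/17, 10641/850) → (15813/1700, 134/17, 10641/850)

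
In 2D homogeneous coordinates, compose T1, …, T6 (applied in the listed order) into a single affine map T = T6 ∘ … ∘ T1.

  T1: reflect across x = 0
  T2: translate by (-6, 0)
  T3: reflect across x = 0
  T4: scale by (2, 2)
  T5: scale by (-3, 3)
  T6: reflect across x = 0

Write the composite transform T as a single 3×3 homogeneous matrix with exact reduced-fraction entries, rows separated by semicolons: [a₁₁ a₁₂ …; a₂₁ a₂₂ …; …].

T1 = [-1 0 0; 0 1 0; 0 0 1]
T2·T1 = [-1 0 -6; 0 1 0; 0 0 1]
T3·…·T1 = [1 0 6; 0 1 0; 0 0 1]
T4·…·T1 = [2 0 12; 0 2 0; 0 0 1]
T5·…·T1 = [-6 0 -36; 0 6 0; 0 0 1]
T6·…·T1 = [6 0 36; 0 6 0; 0 0 1]

T = [6 0 36; 0 6 0; 0 0 1]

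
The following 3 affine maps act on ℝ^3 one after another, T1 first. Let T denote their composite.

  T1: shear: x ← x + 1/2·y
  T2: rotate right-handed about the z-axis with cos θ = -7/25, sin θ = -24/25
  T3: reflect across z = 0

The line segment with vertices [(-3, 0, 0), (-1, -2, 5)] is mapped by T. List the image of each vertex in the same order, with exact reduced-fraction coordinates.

T1 shear: x ← x + 1/2·y: (-3, 0, 0) → (-3, 0, 0); (-1, -2, 5) → (-2, -2, 5)
T2 rotate right-handed about the z-axis with cos θ = -7/25, sin θ = -24/25: (-3, 0, 0) → (21/25, 72/25, 0); (-2, -2, 5) → (-34/25, 62/25, 5)
T3 reflect across z = 0: (21/25, 72/25, 0) → (21/25, 72/25, 0); (-34/25, 62/25, 5) → (-34/25, 62/25, -5)

image vertices: (21/25, 72/25, 0), (-34/25, 62/25, -5)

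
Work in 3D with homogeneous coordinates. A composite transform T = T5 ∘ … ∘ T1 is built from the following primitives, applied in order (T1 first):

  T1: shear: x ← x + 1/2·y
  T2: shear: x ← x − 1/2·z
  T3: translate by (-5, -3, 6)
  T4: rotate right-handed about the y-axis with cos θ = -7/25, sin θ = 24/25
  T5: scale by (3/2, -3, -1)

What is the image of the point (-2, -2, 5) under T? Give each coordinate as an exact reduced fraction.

T(p) = (81/4, 15, -7)

T1 shear: x ← x + 1/2·y: (-2, -2, 5) → (-3, -2, 5)
T2 shear: x ← x − 1/2·z: (-3, -2, 5) → (-11/2, -2, 5)
T3 translate by (-5, -3, 6): (-11/2, -2, 5) → (-21/2, -5, 11)
T4 rotate right-handed about the y-axis with cos θ = -7/25, sin θ = 24/25: (-21/2, -5, 11) → (27/2, -5, 7)
T5 scale by (3/2, -3, -1): (27/2, -5, 7) → (81/4, 15, -7)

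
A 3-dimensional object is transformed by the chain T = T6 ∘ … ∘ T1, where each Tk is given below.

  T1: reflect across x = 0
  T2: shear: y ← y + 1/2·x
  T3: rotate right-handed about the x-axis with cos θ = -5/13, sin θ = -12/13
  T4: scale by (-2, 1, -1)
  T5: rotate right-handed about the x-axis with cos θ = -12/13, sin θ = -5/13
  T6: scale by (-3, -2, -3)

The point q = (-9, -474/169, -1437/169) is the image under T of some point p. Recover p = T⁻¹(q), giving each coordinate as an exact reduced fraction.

T1 = [-1 0 0 0; 0 1 0 0; 0 0 1 0; 0 0 0 1]
T2·T1 = [-1 0 0 0; -1/2 1 0 0; 0 0 1 0; 0 0 0 1]
T3·…·T1 = [-1 0 0 0; 5/26 -5/13 12/13 0; 6/13 -12/13 -5/13 0; 0 0 0 1]
T4·…·T1 = [2 0 0 0; 5/26 -5/13 12/13 0; -6/13 12/13 5/13 0; 0 0 0 1]
T5·…·T1 = [2 0 0 0; -60/169 120/169 -119/169 0; 119/338 -119/169 -120/169 0; 0 0 0 1]
T6·…·T1 = [-6 0 0 0; 120/169 -240/169 238/169 0; -357/338 357/169 360/169 0; 0 0 0 1]
det M = 36; M⁻¹ = [-1/6 0 0 0; -1/12 -60/169 119/507 0; 0 119/338 40/169 0; 0 0 0 1]
M⁻¹ · (-9, -474/169, -1437/169)ᵀ = (3/2, -1/4, -3)ᵀ

p = (3/2, -1/4, -3)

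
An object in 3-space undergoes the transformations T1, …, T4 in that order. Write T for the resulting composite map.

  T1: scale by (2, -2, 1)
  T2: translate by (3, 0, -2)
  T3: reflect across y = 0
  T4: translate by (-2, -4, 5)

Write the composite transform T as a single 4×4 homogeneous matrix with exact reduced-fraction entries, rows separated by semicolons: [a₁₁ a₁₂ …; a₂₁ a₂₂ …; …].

T1 = [2 0 0 0; 0 -2 0 0; 0 0 1 0; 0 0 0 1]
T2·T1 = [2 0 0 3; 0 -2 0 0; 0 0 1 -2; 0 0 0 1]
T3·…·T1 = [2 0 0 3; 0 2 0 0; 0 0 1 -2; 0 0 0 1]
T4·…·T1 = [2 0 0 1; 0 2 0 -4; 0 0 1 3; 0 0 0 1]

T = [2 0 0 1; 0 2 0 -4; 0 0 1 3; 0 0 0 1]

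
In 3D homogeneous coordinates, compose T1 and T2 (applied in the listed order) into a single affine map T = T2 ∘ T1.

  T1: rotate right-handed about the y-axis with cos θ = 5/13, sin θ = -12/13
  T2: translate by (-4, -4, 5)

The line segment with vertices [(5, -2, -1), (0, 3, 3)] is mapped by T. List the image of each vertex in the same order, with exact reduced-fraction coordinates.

image vertices: (-15/13, -6, 120/13), (-88/13, -1, 80/13)

T1 rotate right-handed about the y-axis with cos θ = 5/13, sin θ = -12/13: (5, -2, -1) → (37/13, -2, 55/13); (0, 3, 3) → (-36/13, 3, 15/13)
T2 translate by (-4, -4, 5): (37/13, -2, 55/13) → (-15/13, -6, 120/13); (-36/13, 3, 15/13) → (-88/13, -1, 80/13)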